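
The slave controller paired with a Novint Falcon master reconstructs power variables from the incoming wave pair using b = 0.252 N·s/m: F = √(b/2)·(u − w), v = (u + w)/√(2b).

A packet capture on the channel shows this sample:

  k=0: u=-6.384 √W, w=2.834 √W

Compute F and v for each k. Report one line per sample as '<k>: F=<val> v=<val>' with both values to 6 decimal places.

0: F=-3.272065 v=-5.000496

k=0: u−w=-9.218000, u+w=-3.550000; √(b/2)=0.354965, √(2b)=0.709930; F=0.354965×(-9.218)=-3.272065, v=-3.550000/0.709930=-5.000496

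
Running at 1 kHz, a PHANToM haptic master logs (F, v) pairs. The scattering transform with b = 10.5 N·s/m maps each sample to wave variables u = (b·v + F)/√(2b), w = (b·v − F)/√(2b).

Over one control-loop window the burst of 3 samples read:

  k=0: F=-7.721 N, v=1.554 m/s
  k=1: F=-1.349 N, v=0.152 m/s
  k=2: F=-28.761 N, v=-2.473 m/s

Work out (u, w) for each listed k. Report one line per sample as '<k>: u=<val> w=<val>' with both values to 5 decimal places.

0: u=1.87580 w=5.24552
1: u=0.05390 w=0.64265
2: u=-11.94252 w=0.60981

k=0: b·v=10.5×1.554=16.31700; √(2b)=4.58258; u=(16.31700+(-7.721))/4.58258=1.87580, w=(16.31700−(-7.721))/4.58258=5.24552
k=1: b·v=10.5×0.152=1.59600; √(2b)=4.58258; u=(1.59600+(-1.349))/4.58258=0.05390, w=(1.59600−(-1.349))/4.58258=0.64265
k=2: b·v=10.5×(-2.473)=-25.96650; √(2b)=4.58258; u=(-25.96650+(-28.761))/4.58258=-11.94252, w=(-25.96650−(-28.761))/4.58258=0.60981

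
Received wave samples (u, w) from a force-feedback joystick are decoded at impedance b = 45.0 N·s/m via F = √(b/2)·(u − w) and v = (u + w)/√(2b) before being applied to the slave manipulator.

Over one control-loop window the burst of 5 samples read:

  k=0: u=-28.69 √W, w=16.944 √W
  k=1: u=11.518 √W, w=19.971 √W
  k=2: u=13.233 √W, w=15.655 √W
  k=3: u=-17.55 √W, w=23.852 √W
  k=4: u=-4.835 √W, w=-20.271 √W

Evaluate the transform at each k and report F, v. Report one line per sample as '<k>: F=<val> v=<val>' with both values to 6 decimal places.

k=0: u−w=-45.634000, u+w=-11.746000; √(b/2)=4.743416, √(2b)=9.486833; F=4.743416×(-45.634)=-216.461068, v=-11.746000/9.486833=-1.238137
k=1: u−w=-8.453000, u+w=31.489000; √(b/2)=4.743416, √(2b)=9.486833; F=4.743416×(-8.453)=-40.096100, v=31.489000/9.486833=3.319232
k=2: u−w=-2.422000, u+w=28.888000; √(b/2)=4.743416, √(2b)=9.486833; F=4.743416×(-2.422)=-11.488555, v=28.888000/9.486833=3.045063
k=3: u−w=-41.402000, u+w=6.302000; √(b/2)=4.743416, √(2b)=9.486833; F=4.743416×(-41.402)=-196.386930, v=6.302000/9.486833=0.664289
k=4: u−w=15.436000, u+w=-25.106000; √(b/2)=4.743416, √(2b)=9.486833; F=4.743416×15.436=73.219377, v=-25.106000/9.486833=-2.646405

0: F=-216.461068 v=-1.238137
1: F=-40.096100 v=3.319232
2: F=-11.488555 v=3.045063
3: F=-196.386930 v=0.664289
4: F=73.219377 v=-2.646405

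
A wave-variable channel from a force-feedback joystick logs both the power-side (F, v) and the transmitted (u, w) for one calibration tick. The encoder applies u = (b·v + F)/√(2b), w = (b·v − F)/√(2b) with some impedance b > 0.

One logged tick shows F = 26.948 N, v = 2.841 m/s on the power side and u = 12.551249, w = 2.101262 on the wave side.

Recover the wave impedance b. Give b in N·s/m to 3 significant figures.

b = 13.3 N·s/m

u + w = 14.652511;  u + w = √(2b)·v, so √(2b) = 14.652511/2.841 = 5.157519.
b = (√(2b))²/2 = 26.600000/2 = 13.300000.
(Check via u − w = 2F/√(2b): u − w = 10.449987, 2F/√(2b) = 10.449986.)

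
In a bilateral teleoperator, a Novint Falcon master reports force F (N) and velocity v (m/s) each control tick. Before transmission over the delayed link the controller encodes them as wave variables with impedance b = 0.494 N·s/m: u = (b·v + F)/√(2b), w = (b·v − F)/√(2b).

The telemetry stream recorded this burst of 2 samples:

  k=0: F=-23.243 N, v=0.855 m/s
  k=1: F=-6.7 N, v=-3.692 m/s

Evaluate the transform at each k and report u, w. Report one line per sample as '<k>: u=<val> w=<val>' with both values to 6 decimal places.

k=0: b·v=0.494×0.855=0.422370; √(2b)=0.993982; u=(0.422370+(-23.243))/0.993982=-22.958799, w=(0.422370−(-23.243))/0.993982=23.808653
k=1: b·v=0.494×(-3.692)=-1.823848; √(2b)=0.993982; u=(-1.823848+(-6.7))/0.993982=-8.575456, w=(-1.823848−(-6.7))/0.993982=4.905675

0: u=-22.958799 w=23.808653
1: u=-8.575456 w=4.905675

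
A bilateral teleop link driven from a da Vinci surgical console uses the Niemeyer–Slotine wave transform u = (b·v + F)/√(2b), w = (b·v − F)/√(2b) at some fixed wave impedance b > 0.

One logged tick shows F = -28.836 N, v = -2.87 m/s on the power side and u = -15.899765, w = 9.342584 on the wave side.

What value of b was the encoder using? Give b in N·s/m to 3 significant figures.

u + w = -6.557181;  u + w = √(2b)·v, so √(2b) = -6.557181/(-2.87) = 2.284732.
b = (√(2b))²/2 = 5.220001/2 = 2.610000.
(Check via u − w = 2F/√(2b): u − w = -25.242349, 2F/√(2b) = -25.242347.)

b = 2.61 N·s/m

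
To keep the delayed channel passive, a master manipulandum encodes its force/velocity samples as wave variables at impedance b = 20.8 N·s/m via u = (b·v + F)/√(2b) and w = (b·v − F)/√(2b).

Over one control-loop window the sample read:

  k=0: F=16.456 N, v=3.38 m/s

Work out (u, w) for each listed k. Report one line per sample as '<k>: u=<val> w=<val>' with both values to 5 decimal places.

k=0: b·v=20.8×3.38=70.30400; √(2b)=6.44981; u=(70.30400+16.456)/6.44981=13.45157, w=(70.30400−16.456)/6.44981=8.34878

0: u=13.45157 w=8.34878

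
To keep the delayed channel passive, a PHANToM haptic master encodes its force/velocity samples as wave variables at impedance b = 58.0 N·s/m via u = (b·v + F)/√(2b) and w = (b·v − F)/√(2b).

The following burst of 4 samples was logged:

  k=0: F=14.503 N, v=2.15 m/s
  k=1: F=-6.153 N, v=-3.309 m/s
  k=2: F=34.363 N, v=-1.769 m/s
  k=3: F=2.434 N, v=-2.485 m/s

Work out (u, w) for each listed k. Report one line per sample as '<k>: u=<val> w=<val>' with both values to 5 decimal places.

k=0: b·v=58.0×2.15=124.70000; √(2b)=10.77033; u=(124.70000+14.503)/10.77033=12.92467, w=(124.70000−14.503)/10.77033=10.23153
k=1: b·v=58.0×(-3.309)=-191.92200; √(2b)=10.77033; u=(-191.92200+(-6.153))/10.77033=-18.39080, w=(-191.92200−(-6.153))/10.77033=-17.24822
k=2: b·v=58.0×(-1.769)=-102.60200; √(2b)=10.77033; u=(-102.60200+34.363)/10.77033=-6.33583, w=(-102.60200−34.363)/10.77033=-12.71688
k=3: b·v=58.0×(-2.485)=-144.13000; √(2b)=10.77033; u=(-144.13000+2.434)/10.77033=-13.15614, w=(-144.13000−2.434)/10.77033=-13.60813

0: u=12.92467 w=10.23153
1: u=-18.39080 w=-17.24822
2: u=-6.33583 w=-12.71688
3: u=-13.15614 w=-13.60813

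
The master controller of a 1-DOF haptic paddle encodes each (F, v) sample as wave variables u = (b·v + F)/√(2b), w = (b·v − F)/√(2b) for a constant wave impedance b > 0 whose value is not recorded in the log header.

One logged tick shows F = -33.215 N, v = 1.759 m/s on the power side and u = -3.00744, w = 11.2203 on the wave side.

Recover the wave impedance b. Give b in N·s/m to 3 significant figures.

u + w = 8.21286;  u + w = √(2b)·v, so √(2b) = 8.21286/1.759 = 4.66905.
b = (√(2b))²/2 = 21.80003/2 = 10.90002.
(Check via u − w = 2F/√(2b): u − w = -14.22774, 2F/√(2b) = -14.22773.)

b = 10.9 N·s/m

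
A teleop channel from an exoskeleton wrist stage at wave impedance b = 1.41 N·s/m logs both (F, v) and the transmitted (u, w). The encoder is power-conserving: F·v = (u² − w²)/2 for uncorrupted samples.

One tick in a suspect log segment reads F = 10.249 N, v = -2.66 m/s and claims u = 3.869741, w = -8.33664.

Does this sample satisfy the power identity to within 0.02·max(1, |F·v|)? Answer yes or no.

yes

F·v = 10.249×(-2.66) = -27.262340 W.
(u² − w²)/2 = (14.974895 − 69.499566)/2 = -27.262336 W.
|Δ| = 0.000004;  2% of max(1, |F·v|) = 0.545247.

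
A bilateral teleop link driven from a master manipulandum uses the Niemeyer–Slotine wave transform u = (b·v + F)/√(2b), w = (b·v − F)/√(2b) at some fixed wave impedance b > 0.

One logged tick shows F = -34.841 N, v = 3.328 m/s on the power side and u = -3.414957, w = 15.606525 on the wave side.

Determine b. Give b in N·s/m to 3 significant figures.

b = 6.71 N·s/m

u + w = 12.191568;  u + w = √(2b)·v, so √(2b) = 12.191568/3.328 = 3.663332.
b = (√(2b))²/2 = 13.419999/2 = 6.710000.
(Check via u − w = 2F/√(2b): u − w = -19.021482, 2F/√(2b) = -19.021482.)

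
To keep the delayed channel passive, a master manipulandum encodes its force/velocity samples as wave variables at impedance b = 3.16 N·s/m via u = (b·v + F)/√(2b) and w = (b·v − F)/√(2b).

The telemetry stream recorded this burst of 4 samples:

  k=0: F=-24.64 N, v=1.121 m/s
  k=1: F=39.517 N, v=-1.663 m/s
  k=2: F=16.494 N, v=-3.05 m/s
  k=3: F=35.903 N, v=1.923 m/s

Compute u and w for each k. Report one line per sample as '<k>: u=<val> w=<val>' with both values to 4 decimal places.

k=0: b·v=3.16×1.121=3.5424; √(2b)=2.5140; u=(3.5424+(-24.64))/2.5140=-8.3922, w=(3.5424−(-24.64))/2.5140=11.2103
k=1: b·v=3.16×(-1.663)=-5.2551; √(2b)=2.5140; u=(-5.2551+39.517)/2.5140=13.6287, w=(-5.2551−39.517)/2.5140=-17.8094
k=2: b·v=3.16×(-3.05)=-9.6380; √(2b)=2.5140; u=(-9.6380+16.494)/2.5140=2.7272, w=(-9.6380−16.494)/2.5140=-10.3948
k=3: b·v=3.16×1.923=6.0767; √(2b)=2.5140; u=(6.0767+35.903)/2.5140=16.6986, w=(6.0767−35.903)/2.5140=-11.8643

0: u=-8.3922 w=11.2103
1: u=13.6287 w=-17.8094
2: u=2.7272 w=-10.3948
3: u=16.6986 w=-11.8643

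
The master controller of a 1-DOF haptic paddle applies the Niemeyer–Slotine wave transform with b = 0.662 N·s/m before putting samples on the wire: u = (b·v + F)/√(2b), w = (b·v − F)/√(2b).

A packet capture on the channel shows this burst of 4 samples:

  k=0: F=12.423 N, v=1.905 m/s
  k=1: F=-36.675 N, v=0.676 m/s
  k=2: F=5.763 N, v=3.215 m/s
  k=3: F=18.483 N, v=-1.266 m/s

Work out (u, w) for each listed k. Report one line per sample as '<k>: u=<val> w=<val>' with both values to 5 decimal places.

k=0: b·v=0.662×1.905=1.26111; √(2b)=1.15065; u=(1.26111+12.423)/1.15065=11.89248, w=(1.26111−12.423)/1.15065=-9.70049
k=1: b·v=0.662×0.676=0.44751; √(2b)=1.15065; u=(0.44751+(-36.675))/1.15065=-31.48431, w=(0.44751−(-36.675))/1.15065=32.26215
k=2: b·v=0.662×3.215=2.12833; √(2b)=1.15065; u=(2.12833+5.763)/1.15065=6.85814, w=(2.12833−5.763)/1.15065=-3.15879
k=3: b·v=0.662×(-1.266)=-0.83809; √(2b)=1.15065; u=(-0.83809+18.483)/1.15065=15.33470, w=(-0.83809−18.483)/1.15065=-16.79143

0: u=11.89248 w=-9.70049
1: u=-31.48431 w=32.26215
2: u=6.85814 w=-3.15879
3: u=15.33470 w=-16.79143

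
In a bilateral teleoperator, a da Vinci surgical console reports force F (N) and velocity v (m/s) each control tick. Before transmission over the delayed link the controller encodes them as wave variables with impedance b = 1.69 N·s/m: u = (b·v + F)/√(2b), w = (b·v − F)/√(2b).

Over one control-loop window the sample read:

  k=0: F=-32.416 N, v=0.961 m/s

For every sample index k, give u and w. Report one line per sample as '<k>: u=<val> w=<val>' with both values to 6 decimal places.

k=0: b·v=1.69×0.961=1.624090; √(2b)=1.838478; u=(1.624090+(-32.416))/1.838478=-16.748591, w=(1.624090−(-32.416))/1.838478=18.515368

0: u=-16.748591 w=18.515368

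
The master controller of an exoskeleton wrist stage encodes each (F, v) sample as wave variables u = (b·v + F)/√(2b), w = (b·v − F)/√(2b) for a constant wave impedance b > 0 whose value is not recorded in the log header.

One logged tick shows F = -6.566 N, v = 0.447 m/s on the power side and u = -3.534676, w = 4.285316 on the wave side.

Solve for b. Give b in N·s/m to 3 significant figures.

b = 1.41 N·s/m

u + w = 0.750640;  u + w = √(2b)·v, so √(2b) = 0.750640/0.447 = 1.679284.
b = (√(2b))²/2 = 2.819995/2 = 1.409998.
(Check via u − w = 2F/√(2b): u − w = -7.819992, 2F/√(2b) = -7.819999.)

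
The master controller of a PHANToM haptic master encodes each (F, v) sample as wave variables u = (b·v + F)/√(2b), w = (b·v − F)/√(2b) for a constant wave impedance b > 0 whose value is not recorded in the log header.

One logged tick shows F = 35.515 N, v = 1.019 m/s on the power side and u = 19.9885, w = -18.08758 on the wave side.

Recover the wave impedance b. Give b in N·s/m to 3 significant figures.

u + w = 1.90092;  u + w = √(2b)·v, so √(2b) = 1.90092/1.019 = 1.86548.
b = (√(2b))²/2 = 3.48000/2 = 1.74000.
(Check via u − w = 2F/√(2b): u − w = 38.07608, 2F/√(2b) = 38.07607.)

b = 1.74 N·s/m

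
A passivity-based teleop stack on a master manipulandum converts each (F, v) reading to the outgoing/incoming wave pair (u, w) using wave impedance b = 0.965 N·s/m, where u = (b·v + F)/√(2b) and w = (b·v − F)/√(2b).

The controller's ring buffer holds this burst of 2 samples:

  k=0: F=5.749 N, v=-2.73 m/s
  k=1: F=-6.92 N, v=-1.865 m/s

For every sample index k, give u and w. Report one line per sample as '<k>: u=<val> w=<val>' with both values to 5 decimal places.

0: u=2.24190 w=-6.03454
1: u=-6.27660 w=3.68565

k=0: b·v=0.965×(-2.73)=-2.63445; √(2b)=1.38924; u=(-2.63445+5.749)/1.38924=2.24190, w=(-2.63445−5.749)/1.38924=-6.03454
k=1: b·v=0.965×(-1.865)=-1.79973; √(2b)=1.38924; u=(-1.79973+(-6.92))/1.38924=-6.27660, w=(-1.79973−(-6.92))/1.38924=3.68565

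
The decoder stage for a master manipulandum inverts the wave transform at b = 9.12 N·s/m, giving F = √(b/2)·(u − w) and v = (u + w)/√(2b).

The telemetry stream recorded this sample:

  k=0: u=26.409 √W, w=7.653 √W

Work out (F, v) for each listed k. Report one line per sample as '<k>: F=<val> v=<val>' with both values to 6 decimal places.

0: F=40.051856 v=7.975496

k=0: u−w=18.756000, u+w=34.062000; √(b/2)=2.135416, √(2b)=4.270831; F=2.135416×18.756=40.051856, v=34.062000/4.270831=7.975496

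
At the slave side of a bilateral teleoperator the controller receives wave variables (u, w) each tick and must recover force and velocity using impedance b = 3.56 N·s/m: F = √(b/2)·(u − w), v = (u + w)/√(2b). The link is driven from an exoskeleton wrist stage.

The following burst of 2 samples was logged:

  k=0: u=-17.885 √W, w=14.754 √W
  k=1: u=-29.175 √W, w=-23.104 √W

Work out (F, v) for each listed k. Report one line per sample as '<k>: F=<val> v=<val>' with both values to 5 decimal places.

0: F=-43.54586 v=-1.17339
1: F=-8.09972 v=-19.59238

k=0: u−w=-32.63900, u+w=-3.13100; √(b/2)=1.33417, √(2b)=2.66833; F=1.33417×(-32.639)=-43.54586, v=-3.13100/2.66833=-1.17339
k=1: u−w=-6.07100, u+w=-52.27900; √(b/2)=1.33417, √(2b)=2.66833; F=1.33417×(-6.071)=-8.09972, v=-52.27900/2.66833=-19.59238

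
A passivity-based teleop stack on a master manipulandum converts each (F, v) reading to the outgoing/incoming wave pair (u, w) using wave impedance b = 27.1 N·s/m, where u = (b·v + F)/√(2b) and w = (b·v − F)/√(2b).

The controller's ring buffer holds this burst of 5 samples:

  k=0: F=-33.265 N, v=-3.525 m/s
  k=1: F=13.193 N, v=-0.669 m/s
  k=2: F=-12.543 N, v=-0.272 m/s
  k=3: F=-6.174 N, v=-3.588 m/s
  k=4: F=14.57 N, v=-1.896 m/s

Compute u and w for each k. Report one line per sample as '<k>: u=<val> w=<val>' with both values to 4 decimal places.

k=0: b·v=27.1×(-3.525)=-95.5275; √(2b)=7.3621; u=(-95.5275+(-33.265))/7.3621=-17.4941, w=(-95.5275−(-33.265))/7.3621=-8.4572
k=1: b·v=27.1×(-0.669)=-18.1299; √(2b)=7.3621; u=(-18.1299+13.193)/7.3621=-0.6706, w=(-18.1299−13.193)/7.3621=-4.2546
k=2: b·v=27.1×(-0.272)=-7.3712; √(2b)=7.3621; u=(-7.3712+(-12.543))/7.3621=-2.7050, w=(-7.3712−(-12.543))/7.3621=0.7025
k=3: b·v=27.1×(-3.588)=-97.2348; √(2b)=7.3621; u=(-97.2348+(-6.174))/7.3621=-14.0462, w=(-97.2348−(-6.174))/7.3621=-12.3689
k=4: b·v=27.1×(-1.896)=-51.3816; √(2b)=7.3621; u=(-51.3816+14.57)/7.3621=-5.0002, w=(-51.3816−14.57)/7.3621=-8.9583

0: u=-17.4941 w=-8.4572
1: u=-0.6706 w=-4.2546
2: u=-2.7050 w=0.7025
3: u=-14.0462 w=-12.3689
4: u=-5.0002 w=-8.9583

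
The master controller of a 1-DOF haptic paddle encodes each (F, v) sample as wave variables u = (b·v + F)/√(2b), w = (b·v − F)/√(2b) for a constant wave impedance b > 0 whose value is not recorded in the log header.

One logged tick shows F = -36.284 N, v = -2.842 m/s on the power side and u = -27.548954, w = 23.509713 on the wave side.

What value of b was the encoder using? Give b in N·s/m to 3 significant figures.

b = 1.01 N·s/m

u + w = -4.039241;  u + w = √(2b)·v, so √(2b) = -4.039241/(-2.842) = 1.421267.
b = (√(2b))²/2 = 2.020000/2 = 1.010000.
(Check via u − w = 2F/√(2b): u − w = -51.058667, 2F/√(2b) = -51.058666.)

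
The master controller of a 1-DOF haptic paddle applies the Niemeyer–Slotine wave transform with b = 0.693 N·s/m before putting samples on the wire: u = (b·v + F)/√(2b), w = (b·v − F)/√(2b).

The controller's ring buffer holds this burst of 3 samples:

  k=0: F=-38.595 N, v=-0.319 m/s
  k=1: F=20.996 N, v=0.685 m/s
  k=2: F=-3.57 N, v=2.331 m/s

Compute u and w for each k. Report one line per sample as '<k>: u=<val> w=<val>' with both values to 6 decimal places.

0: u=-32.970833 w=32.595279
1: u=18.237474 w=-17.431034
2: u=-1.660275 w=4.404526

k=0: b·v=0.693×(-0.319)=-0.221067; √(2b)=1.177285; u=(-0.221067+(-38.595))/1.177285=-32.970833, w=(-0.221067−(-38.595))/1.177285=32.595279
k=1: b·v=0.693×0.685=0.474705; √(2b)=1.177285; u=(0.474705+20.996)/1.177285=18.237474, w=(0.474705−20.996)/1.177285=-17.431034
k=2: b·v=0.693×2.331=1.615383; √(2b)=1.177285; u=(1.615383+(-3.57))/1.177285=-1.660275, w=(1.615383−(-3.57))/1.177285=4.404526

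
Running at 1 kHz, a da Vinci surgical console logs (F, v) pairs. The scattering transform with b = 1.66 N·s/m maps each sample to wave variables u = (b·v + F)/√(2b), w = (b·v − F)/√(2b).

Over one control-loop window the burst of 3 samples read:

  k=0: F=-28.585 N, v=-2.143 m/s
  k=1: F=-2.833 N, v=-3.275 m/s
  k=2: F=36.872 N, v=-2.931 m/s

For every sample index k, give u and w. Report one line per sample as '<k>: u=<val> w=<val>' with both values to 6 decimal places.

k=0: b·v=1.66×(-2.143)=-3.557380; √(2b)=1.822087; u=(-3.557380+(-28.585))/1.822087=-17.640423, w=(-3.557380−(-28.585))/1.822087=13.735691
k=1: b·v=1.66×(-3.275)=-5.436500; √(2b)=1.822087; u=(-5.436500+(-2.833))/1.822087=-4.538478, w=(-5.436500−(-2.833))/1.822087=-1.428856
k=2: b·v=1.66×(-2.931)=-4.865460; √(2b)=1.822087; u=(-4.865460+36.872)/1.822087=17.565871, w=(-4.865460−36.872)/1.822087=-22.906407

0: u=-17.640423 w=13.735691
1: u=-4.538478 w=-1.428856
2: u=17.565871 w=-22.906407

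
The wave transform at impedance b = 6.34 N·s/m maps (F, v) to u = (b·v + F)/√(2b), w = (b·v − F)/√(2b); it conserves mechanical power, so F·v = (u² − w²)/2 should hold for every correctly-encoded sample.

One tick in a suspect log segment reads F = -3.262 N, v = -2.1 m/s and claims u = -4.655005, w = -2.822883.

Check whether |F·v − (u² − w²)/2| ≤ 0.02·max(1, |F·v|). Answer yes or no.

yes

F·v = (-3.262)×(-2.1) = 6.850200 W.
(u² − w²)/2 = (21.669072 − 7.968668)/2 = 6.850202 W.
|Δ| = 0.000002;  2% of max(1, |F·v|) = 0.137004.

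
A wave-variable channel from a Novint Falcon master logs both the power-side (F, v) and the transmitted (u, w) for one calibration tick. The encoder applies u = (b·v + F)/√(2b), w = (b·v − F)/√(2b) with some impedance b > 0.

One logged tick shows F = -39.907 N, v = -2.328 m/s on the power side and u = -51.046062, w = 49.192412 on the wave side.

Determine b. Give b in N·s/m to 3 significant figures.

b = 0.317 N·s/m

u + w = -1.853650;  u + w = √(2b)·v, so √(2b) = -1.853650/(-2.328) = 0.796241.
b = (√(2b))²/2 = 0.634000/2 = 0.317000.
(Check via u − w = 2F/√(2b): u − w = -100.238474, 2F/√(2b) = -100.238444.)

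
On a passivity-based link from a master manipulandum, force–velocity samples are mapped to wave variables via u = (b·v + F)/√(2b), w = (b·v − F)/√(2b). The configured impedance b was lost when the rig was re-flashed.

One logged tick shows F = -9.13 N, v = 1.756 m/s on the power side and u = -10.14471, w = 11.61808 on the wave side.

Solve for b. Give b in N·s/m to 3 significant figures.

u + w = 1.47337;  u + w = √(2b)·v, so √(2b) = 1.47337/1.756 = 0.83905.
b = (√(2b))²/2 = 0.70400/2 = 0.35200.
(Check via u − w = 2F/√(2b): u − w = -21.76279, 2F/√(2b) = -21.76273.)

b = 0.352 N·s/m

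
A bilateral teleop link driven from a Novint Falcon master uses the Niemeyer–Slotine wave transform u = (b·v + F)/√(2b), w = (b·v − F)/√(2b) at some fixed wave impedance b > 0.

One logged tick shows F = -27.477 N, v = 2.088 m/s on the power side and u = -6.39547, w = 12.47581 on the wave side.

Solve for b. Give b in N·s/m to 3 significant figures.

b = 4.24 N·s/m

u + w = 6.0803;  u + w = √(2b)·v, so √(2b) = 6.0803/2.088 = 2.9120.
b = (√(2b))²/2 = 8.4800/2 = 4.2400.
(Check via u − w = 2F/√(2b): u − w = -18.8713, 2F/√(2b) = -18.8713.)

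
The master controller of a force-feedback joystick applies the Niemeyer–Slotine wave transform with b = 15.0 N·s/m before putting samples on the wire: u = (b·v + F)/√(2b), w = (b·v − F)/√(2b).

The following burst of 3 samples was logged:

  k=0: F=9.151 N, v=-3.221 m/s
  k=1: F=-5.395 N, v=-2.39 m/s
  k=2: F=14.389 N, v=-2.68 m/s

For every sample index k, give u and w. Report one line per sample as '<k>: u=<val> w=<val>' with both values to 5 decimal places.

k=0: b·v=15.0×(-3.221)=-48.31500; √(2b)=5.47723; u=(-48.31500+9.151)/5.47723=-7.15034, w=(-48.31500−9.151)/5.47723=-10.49181
k=1: b·v=15.0×(-2.39)=-35.85000; √(2b)=5.47723; u=(-35.85000+(-5.395))/5.47723=-7.53027, w=(-35.85000−(-5.395))/5.47723=-5.56030
k=2: b·v=15.0×(-2.68)=-40.20000; √(2b)=5.47723; u=(-40.20000+14.389)/5.47723=-4.71242, w=(-40.20000−14.389)/5.47723=-9.96654

0: u=-7.15034 w=-10.49181
1: u=-7.53027 w=-5.56030
2: u=-4.71242 w=-9.96654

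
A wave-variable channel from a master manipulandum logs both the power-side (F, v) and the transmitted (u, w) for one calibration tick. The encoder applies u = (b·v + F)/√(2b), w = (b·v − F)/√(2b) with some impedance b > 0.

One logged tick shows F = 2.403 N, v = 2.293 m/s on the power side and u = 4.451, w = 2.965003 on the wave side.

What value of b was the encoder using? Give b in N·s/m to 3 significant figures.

u + w = 7.416003;  u + w = √(2b)·v, so √(2b) = 7.416003/2.293 = 3.234192.
b = (√(2b))²/2 = 10.460000/2 = 5.230000.
(Check via u − w = 2F/√(2b): u − w = 1.485997, 2F/√(2b) = 1.485997.)

b = 5.23 N·s/m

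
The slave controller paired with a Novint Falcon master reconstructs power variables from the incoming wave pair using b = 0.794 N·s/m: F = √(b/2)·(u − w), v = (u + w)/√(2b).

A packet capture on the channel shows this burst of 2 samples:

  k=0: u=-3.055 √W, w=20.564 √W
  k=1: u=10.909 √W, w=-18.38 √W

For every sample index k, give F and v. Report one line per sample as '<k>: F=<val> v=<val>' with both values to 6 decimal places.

k=0: u−w=-23.619000, u+w=17.509000; √(b/2)=0.630079, √(2b)=1.260159; F=0.630079×(-23.619)=-14.881844, v=17.509000/1.260159=13.894282
k=1: u−w=29.289000, u+w=-7.471000; √(b/2)=0.630079, √(2b)=1.260159; F=0.630079×29.289=18.454394, v=-7.471000/1.260159=-5.928618

0: F=-14.881844 v=13.894282
1: F=18.454394 v=-5.928618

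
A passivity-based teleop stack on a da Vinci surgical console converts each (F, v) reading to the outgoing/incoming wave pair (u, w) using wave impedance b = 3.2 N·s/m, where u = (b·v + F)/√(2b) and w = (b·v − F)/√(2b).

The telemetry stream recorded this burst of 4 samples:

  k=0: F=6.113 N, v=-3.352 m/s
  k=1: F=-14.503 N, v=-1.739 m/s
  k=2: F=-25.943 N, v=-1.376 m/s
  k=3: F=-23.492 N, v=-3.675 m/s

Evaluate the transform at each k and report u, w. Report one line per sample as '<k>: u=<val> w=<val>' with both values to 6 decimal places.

k=0: b·v=3.2×(-3.352)=-10.726400; √(2b)=2.529822; u=(-10.726400+6.113)/2.529822=-1.823606, w=(-10.726400−6.113)/2.529822=-6.656357
k=1: b·v=3.2×(-1.739)=-5.564800; √(2b)=2.529822; u=(-5.564800+(-14.503))/2.529822=-7.932494, w=(-5.564800−(-14.503))/2.529822=3.533134
k=2: b·v=3.2×(-1.376)=-4.403200; √(2b)=2.529822; u=(-4.403200+(-25.943))/2.529822=-11.995389, w=(-4.403200−(-25.943))/2.529822=8.514354
k=3: b·v=3.2×(-3.675)=-11.760000; √(2b)=2.529822; u=(-11.760000+(-23.492))/2.529822=-13.934577, w=(-11.760000−(-23.492))/2.529822=4.637480

0: u=-1.823606 w=-6.656357
1: u=-7.932494 w=3.533134
2: u=-11.995389 w=8.514354
3: u=-13.934577 w=4.637480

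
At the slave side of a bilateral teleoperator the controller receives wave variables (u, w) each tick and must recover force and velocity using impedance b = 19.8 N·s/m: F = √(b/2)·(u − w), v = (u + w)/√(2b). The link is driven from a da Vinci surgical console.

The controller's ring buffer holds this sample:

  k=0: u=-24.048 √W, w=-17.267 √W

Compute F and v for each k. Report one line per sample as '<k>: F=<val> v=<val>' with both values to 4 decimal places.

k=0: u−w=-6.7810, u+w=-41.3150; √(b/2)=3.1464, √(2b)=6.2929; F=3.1464×(-6.781)=-21.3359, v=-41.3150/6.2929=-6.5654

0: F=-21.3359 v=-6.5654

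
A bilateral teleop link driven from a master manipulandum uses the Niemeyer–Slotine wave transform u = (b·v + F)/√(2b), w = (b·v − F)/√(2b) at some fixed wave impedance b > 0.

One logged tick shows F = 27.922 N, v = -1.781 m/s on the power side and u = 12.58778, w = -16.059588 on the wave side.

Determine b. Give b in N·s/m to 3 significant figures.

u + w = -3.471808;  u + w = √(2b)·v, so √(2b) = -3.471808/(-1.781) = 1.949359.
b = (√(2b))²/2 = 3.800000/2 = 1.900000.
(Check via u − w = 2F/√(2b): u − w = 28.647368, 2F/√(2b) = 28.647369.)

b = 1.9 N·s/m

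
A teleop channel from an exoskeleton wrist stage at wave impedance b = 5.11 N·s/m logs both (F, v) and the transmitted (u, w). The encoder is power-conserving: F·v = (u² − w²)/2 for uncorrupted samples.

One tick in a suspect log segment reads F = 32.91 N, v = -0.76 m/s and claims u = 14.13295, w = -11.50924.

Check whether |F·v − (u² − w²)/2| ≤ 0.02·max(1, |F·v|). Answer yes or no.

F·v = 32.91×(-0.76) = -25.01160 W.
(u² − w²)/2 = (199.74028 − 132.46261)/2 = 33.63884 W.
|Δ| = 58.65044;  2% of max(1, |F·v|) = 0.50023.

no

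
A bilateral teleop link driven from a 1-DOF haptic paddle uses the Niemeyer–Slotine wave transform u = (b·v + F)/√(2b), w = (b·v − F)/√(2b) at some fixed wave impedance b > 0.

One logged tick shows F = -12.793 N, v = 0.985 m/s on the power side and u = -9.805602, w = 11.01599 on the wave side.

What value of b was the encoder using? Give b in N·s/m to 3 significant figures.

u + w = 1.210388;  u + w = √(2b)·v, so √(2b) = 1.210388/0.985 = 1.228820.
b = (√(2b))²/2 = 1.509999/2 = 0.755000.
(Check via u − w = 2F/√(2b): u − w = -20.821592, 2F/√(2b) = -20.821596.)

b = 0.755 N·s/m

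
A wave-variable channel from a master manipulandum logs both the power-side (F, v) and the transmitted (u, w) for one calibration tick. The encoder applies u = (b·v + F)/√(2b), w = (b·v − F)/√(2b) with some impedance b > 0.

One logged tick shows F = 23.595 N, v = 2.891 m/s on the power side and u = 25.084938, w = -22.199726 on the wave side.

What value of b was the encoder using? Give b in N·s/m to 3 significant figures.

u + w = 2.885212;  u + w = √(2b)·v, so √(2b) = 2.885212/2.891 = 0.997998.
b = (√(2b))²/2 = 0.996000/2 = 0.498000.
(Check via u − w = 2F/√(2b): u − w = 47.284664, 2F/√(2b) = 47.284667.)

b = 0.498 N·s/m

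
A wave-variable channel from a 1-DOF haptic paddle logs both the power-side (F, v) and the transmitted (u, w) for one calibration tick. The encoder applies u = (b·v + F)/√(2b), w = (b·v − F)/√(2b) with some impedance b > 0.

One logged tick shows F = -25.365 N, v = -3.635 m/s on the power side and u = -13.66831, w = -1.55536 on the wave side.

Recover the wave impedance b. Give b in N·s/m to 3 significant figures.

b = 8.77 N·s/m

u + w = -15.2237;  u + w = √(2b)·v, so √(2b) = -15.2237/(-3.635) = 4.1881.
b = (√(2b))²/2 = 17.5400/2 = 8.7700.
(Check via u − w = 2F/√(2b): u − w = -12.1129, 2F/√(2b) = -12.1129.)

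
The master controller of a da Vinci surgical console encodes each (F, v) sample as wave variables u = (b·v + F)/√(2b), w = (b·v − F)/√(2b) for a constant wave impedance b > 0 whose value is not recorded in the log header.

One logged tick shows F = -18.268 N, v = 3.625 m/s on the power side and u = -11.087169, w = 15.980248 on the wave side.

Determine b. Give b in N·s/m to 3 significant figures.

u + w = 4.893079;  u + w = √(2b)·v, so √(2b) = 4.893079/3.625 = 1.349815.
b = (√(2b))²/2 = 1.822000/2 = 0.911000.
(Check via u − w = 2F/√(2b): u − w = -27.067417, 2F/√(2b) = -27.067415.)

b = 0.911 N·s/m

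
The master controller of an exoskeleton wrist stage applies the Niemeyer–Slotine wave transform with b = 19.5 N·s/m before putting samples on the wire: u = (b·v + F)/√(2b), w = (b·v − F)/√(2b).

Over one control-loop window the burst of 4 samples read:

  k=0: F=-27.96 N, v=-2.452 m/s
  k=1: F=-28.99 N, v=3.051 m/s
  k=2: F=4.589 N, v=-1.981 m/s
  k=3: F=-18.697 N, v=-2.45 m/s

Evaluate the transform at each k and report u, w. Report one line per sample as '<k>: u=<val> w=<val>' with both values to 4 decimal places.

0: u=-12.1336 w=-3.1792
1: u=4.8846 w=14.1689
2: u=-5.4508 w=-6.9205
3: u=-10.6440 w=-4.6562

k=0: b·v=19.5×(-2.452)=-47.8140; √(2b)=6.2450; u=(-47.8140+(-27.96))/6.2450=-12.1336, w=(-47.8140−(-27.96))/6.2450=-3.1792
k=1: b·v=19.5×3.051=59.4945; √(2b)=6.2450; u=(59.4945+(-28.99))/6.2450=4.8846, w=(59.4945−(-28.99))/6.2450=14.1689
k=2: b·v=19.5×(-1.981)=-38.6295; √(2b)=6.2450; u=(-38.6295+4.589)/6.2450=-5.4508, w=(-38.6295−4.589)/6.2450=-6.9205
k=3: b·v=19.5×(-2.45)=-47.7750; √(2b)=6.2450; u=(-47.7750+(-18.697))/6.2450=-10.6440, w=(-47.7750−(-18.697))/6.2450=-4.6562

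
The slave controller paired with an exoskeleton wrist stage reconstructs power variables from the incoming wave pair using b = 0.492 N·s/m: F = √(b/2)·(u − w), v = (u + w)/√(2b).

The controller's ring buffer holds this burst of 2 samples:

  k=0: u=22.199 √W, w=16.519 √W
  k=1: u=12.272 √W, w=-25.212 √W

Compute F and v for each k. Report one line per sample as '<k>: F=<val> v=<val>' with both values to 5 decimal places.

0: F=2.81719 v=39.03151
1: F=18.59146 v=-13.04478

k=0: u−w=5.68000, u+w=38.71800; √(b/2)=0.49598, √(2b)=0.99197; F=0.49598×5.68=2.81719, v=38.71800/0.99197=39.03151
k=1: u−w=37.48400, u+w=-12.94000; √(b/2)=0.49598, √(2b)=0.99197; F=0.49598×37.484=18.59146, v=-12.94000/0.99197=-13.04478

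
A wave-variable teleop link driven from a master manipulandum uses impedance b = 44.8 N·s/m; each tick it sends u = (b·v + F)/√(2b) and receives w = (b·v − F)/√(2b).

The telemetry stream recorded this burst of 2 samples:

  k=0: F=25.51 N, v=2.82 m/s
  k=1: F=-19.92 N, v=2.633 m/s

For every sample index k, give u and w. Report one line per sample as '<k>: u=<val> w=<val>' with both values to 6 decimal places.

0: u=16.041662 w=10.651690
1: u=10.357196 w=14.566065

k=0: b·v=44.8×2.82=126.336000; √(2b)=9.465728; u=(126.336000+25.51)/9.465728=16.041662, w=(126.336000−25.51)/9.465728=10.651690
k=1: b·v=44.8×2.633=117.958400; √(2b)=9.465728; u=(117.958400+(-19.92))/9.465728=10.357196, w=(117.958400−(-19.92))/9.465728=14.566065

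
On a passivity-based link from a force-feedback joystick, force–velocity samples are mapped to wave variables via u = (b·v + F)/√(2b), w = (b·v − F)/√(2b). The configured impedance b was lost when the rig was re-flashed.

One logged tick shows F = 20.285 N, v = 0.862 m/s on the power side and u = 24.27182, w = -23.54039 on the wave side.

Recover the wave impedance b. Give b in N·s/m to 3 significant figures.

u + w = 0.73143;  u + w = √(2b)·v, so √(2b) = 0.73143/0.862 = 0.84853.
b = (√(2b))²/2 = 0.72000/2 = 0.36000.
(Check via u − w = 2F/√(2b): u − w = 47.81221, 2F/√(2b) = 47.81229.)

b = 0.36 N·s/m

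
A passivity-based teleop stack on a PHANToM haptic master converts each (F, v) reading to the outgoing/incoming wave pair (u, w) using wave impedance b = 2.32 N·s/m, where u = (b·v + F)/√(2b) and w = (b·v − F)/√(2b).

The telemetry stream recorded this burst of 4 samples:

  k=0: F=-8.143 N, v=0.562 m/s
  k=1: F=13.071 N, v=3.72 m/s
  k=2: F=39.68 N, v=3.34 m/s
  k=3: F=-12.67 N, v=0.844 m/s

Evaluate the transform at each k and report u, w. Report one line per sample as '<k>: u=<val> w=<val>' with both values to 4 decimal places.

k=0: b·v=2.32×0.562=1.3038; √(2b)=2.1541; u=(1.3038+(-8.143))/2.1541=-3.1750, w=(1.3038−(-8.143))/2.1541=4.3856
k=1: b·v=2.32×3.72=8.6304; √(2b)=2.1541; u=(8.6304+13.071)/2.1541=10.0746, w=(8.6304−13.071)/2.1541=-2.0615
k=2: b·v=2.32×3.34=7.7488; √(2b)=2.1541; u=(7.7488+39.68)/2.1541=22.0183, w=(7.7488−39.68)/2.1541=-14.8237
k=3: b·v=2.32×0.844=1.9581; √(2b)=2.1541; u=(1.9581+(-12.67))/2.1541=-4.9729, w=(1.9581−(-12.67))/2.1541=6.7909

0: u=-3.1750 w=4.3856
1: u=10.0746 w=-2.0615
2: u=22.0183 w=-14.8237
3: u=-4.9729 w=6.7909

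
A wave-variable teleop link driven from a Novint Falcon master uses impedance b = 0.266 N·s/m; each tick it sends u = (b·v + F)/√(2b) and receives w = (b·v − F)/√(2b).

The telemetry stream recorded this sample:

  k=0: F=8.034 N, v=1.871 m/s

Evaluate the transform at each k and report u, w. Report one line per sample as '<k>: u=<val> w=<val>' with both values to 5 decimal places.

0: u=11.69712 w=-10.33245

k=0: b·v=0.266×1.871=0.49769; √(2b)=0.72938; u=(0.49769+8.034)/0.72938=11.69712, w=(0.49769−8.034)/0.72938=-10.33245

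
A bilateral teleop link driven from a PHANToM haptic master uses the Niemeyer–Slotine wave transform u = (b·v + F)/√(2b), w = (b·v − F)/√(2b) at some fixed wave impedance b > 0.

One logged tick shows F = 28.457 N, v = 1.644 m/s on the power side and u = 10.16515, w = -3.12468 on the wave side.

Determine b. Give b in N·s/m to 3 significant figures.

b = 9.17 N·s/m

u + w = 7.04047;  u + w = √(2b)·v, so √(2b) = 7.04047/1.644 = 4.28252.
b = (√(2b))²/2 = 18.34001/2 = 9.17001.
(Check via u − w = 2F/√(2b): u − w = 13.28983, 2F/√(2b) = 13.28983.)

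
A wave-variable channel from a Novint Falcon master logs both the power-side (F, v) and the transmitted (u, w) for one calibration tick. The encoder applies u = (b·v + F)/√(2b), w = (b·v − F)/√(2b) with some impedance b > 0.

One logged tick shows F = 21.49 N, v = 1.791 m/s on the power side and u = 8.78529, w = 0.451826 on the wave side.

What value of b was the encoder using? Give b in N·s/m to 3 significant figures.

b = 13.3 N·s/m

u + w = 9.237116;  u + w = √(2b)·v, so √(2b) = 9.237116/1.791 = 5.157519.
b = (√(2b))²/2 = 26.599999/2 = 13.300000.
(Check via u − w = 2F/√(2b): u − w = 8.333464, 2F/√(2b) = 8.333465.)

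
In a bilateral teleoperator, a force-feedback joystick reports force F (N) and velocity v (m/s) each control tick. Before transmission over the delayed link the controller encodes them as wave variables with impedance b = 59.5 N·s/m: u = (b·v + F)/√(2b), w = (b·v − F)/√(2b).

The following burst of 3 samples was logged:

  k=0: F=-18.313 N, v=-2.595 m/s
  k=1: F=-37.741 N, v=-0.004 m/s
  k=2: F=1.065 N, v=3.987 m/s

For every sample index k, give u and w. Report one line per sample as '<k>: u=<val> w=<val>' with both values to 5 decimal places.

k=0: b·v=59.5×(-2.595)=-154.40250; √(2b)=10.90871; u=(-154.40250+(-18.313))/10.90871=-15.83280, w=(-154.40250−(-18.313))/10.90871=-12.47530
k=1: b·v=59.5×(-0.004)=-0.23800; √(2b)=10.90871; u=(-0.23800+(-37.741))/10.90871=-3.48153, w=(-0.23800−(-37.741))/10.90871=3.43789
k=2: b·v=59.5×3.987=237.22650; √(2b)=10.90871; u=(237.22650+1.065)/10.90871=21.84415, w=(237.22650−1.065)/10.90871=21.64889

0: u=-15.83280 w=-12.47530
1: u=-3.48153 w=3.43789
2: u=21.84415 w=21.64889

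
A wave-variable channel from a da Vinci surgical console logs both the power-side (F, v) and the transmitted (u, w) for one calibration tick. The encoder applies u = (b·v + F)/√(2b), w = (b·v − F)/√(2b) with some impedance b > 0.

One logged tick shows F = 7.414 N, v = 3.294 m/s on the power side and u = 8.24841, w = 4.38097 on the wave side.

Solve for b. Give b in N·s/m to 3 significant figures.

b = 7.35 N·s/m

u + w = 12.62938;  u + w = √(2b)·v, so √(2b) = 12.62938/3.294 = 3.83406.
b = (√(2b))²/2 = 14.69998/2 = 7.34999.
(Check via u − w = 2F/√(2b): u − w = 3.86744, 2F/√(2b) = 3.86744.)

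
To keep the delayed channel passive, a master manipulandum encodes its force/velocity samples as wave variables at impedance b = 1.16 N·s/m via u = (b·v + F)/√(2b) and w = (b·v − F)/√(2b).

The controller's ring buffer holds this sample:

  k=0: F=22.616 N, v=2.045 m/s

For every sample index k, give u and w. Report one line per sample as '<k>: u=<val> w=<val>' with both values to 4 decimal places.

k=0: b·v=1.16×2.045=2.3722; √(2b)=1.5232; u=(2.3722+22.616)/1.5232=16.4056, w=(2.3722−22.616)/1.5232=-13.2907

0: u=16.4056 w=-13.2907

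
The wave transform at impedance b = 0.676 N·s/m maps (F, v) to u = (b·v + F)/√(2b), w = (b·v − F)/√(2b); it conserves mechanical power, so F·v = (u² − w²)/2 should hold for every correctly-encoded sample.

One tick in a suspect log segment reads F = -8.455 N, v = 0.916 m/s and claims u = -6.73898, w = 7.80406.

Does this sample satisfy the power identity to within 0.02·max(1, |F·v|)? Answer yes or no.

yes

F·v = (-8.455)×0.916 = -7.7448 W.
(u² − w²)/2 = (45.4139 − 60.9034)/2 = -7.7448 W.
|Δ| = 0.0000;  2% of max(1, |F·v|) = 0.1549.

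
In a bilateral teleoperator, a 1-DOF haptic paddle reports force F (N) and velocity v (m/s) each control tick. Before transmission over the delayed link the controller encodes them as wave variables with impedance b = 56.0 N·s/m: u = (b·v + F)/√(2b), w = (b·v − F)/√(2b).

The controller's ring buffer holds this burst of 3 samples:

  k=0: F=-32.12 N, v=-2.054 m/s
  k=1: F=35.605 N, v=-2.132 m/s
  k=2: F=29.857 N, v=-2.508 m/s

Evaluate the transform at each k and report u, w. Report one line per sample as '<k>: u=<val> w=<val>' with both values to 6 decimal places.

k=0: b·v=56.0×(-2.054)=-115.024000; √(2b)=10.583005; u=(-115.024000+(-32.12))/10.583005=-13.903801, w=(-115.024000−(-32.12))/10.583005=-7.833692
k=1: b·v=56.0×(-2.132)=-119.392000; √(2b)=10.583005; u=(-119.392000+35.605)/10.583005=-7.917127, w=(-119.392000−35.605)/10.583005=-14.645840
k=2: b·v=56.0×(-2.508)=-140.448000; √(2b)=10.583005; u=(-140.448000+29.857)/10.583005=-10.449867, w=(-140.448000−29.857)/10.583005=-16.092310

0: u=-13.903801 w=-7.833692
1: u=-7.917127 w=-14.645840
2: u=-10.449867 w=-16.092310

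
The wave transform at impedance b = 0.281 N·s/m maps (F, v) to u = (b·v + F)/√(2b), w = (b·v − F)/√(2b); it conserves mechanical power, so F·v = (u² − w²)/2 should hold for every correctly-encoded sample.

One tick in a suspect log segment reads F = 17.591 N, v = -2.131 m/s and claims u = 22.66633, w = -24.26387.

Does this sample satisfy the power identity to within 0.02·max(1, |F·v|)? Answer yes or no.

yes

F·v = 17.591×(-2.131) = -37.48642 W.
(u² − w²)/2 = (513.76252 − 588.73539)/2 = -37.48644 W.
|Δ| = 0.00001;  2% of max(1, |F·v|) = 0.74973.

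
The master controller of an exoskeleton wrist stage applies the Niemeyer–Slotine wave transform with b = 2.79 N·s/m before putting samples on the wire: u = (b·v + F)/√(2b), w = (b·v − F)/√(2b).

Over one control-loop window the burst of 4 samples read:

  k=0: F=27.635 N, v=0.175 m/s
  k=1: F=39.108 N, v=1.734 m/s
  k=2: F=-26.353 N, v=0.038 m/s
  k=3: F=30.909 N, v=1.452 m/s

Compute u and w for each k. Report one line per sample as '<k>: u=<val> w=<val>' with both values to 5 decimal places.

0: u=11.90552 w=-11.49214
1: u=18.60377 w=-14.50771
2: u=-11.11123 w=11.20100
3: u=14.79978 w=-11.36986

k=0: b·v=2.79×0.175=0.48825; √(2b)=2.36220; u=(0.48825+27.635)/2.36220=11.90552, w=(0.48825−27.635)/2.36220=-11.49214
k=1: b·v=2.79×1.734=4.83786; √(2b)=2.36220; u=(4.83786+39.108)/2.36220=18.60377, w=(4.83786−39.108)/2.36220=-14.50771
k=2: b·v=2.79×0.038=0.10602; √(2b)=2.36220; u=(0.10602+(-26.353))/2.36220=-11.11123, w=(0.10602−(-26.353))/2.36220=11.20100
k=3: b·v=2.79×1.452=4.05108; √(2b)=2.36220; u=(4.05108+30.909)/2.36220=14.79978, w=(4.05108−30.909)/2.36220=-11.36986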